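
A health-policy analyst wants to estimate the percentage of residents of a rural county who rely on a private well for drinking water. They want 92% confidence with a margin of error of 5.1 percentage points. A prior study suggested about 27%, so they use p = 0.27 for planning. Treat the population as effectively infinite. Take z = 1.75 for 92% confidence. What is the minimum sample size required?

With p = 0.27, p(1−p) = 0.1971.
n = z²·p(1−p)/E² = 1.75² × 0.1971 / 0.051² = 3.0625 × 0.1971 / 0.002601 ≈ 232.07.
Rounding up gives n = 233.

233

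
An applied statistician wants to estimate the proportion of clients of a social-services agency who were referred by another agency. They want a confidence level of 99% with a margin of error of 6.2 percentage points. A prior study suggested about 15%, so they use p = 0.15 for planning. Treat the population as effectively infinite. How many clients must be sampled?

221

For 99% confidence, z = 2.576.
With p = 0.15, p(1−p) = 0.1275.
n = z²·p(1−p)/E² = 2.576² × 0.1275 / 0.062² = 6.6358 × 0.1275 / 0.003844 ≈ 220.10.
Rounding up gives n = 221.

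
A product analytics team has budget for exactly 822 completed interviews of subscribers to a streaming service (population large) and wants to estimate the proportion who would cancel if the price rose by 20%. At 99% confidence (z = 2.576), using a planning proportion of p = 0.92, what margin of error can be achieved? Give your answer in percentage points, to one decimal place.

2.4

SE(p̂) = √[p(1−p)/n] = √[0.0736/822] = 0.00946.
E = z × SE = 2.576 × 0.00946 = 0.02438, or 2.4 percentage points.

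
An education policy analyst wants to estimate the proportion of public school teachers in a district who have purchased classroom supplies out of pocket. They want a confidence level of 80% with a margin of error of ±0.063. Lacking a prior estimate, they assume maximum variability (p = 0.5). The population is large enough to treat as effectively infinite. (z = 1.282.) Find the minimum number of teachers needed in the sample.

104

With p = 0.5, p(1−p) = 0.25.
n = z²·p(1−p)/E² = 1.282² × 0.2500 / 0.063² = 1.6435 × 0.2500 / 0.003969 ≈ 103.52.
Rounding up gives n = 104.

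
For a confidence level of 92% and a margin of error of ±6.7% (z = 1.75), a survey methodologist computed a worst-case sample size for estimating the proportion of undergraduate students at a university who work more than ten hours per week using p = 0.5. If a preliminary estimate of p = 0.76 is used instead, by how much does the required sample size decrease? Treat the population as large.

Conservative (p = 0.5): n = 1.75² × 0.25 / 0.067² ≈ 170.56 → 171.
Using p = 0.76: p(1−p) = 0.1824, so n = 1.75² × 0.1824 / 0.067² ≈ 124.44 → 125.
Reduction: 171 − 125 = 46.

46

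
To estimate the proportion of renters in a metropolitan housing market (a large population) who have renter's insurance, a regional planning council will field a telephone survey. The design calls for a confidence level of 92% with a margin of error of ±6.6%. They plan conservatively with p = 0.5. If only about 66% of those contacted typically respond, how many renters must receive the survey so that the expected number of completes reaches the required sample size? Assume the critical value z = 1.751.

Completed interviews needed: n₀ = 1.751² × 0.2500 / 0.066² ≈ 175.96 → 176.
At a 66% response rate, contacts needed = 176 / 0.66 ≈ 266.67 → 267.

267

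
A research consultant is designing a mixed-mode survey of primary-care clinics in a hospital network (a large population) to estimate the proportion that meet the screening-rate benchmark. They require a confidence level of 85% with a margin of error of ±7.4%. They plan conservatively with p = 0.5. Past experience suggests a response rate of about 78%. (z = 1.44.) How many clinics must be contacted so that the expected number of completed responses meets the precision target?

Completed interviews needed: n₀ = 1.44² × 0.2500 / 0.074² ≈ 94.67 → 95.
At a 78% response rate, contacts needed = 95 / 0.78 ≈ 121.79 → 122.

122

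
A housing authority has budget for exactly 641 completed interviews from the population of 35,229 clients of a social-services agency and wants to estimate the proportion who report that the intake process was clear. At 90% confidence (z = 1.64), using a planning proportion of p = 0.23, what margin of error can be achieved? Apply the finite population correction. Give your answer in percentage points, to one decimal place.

Finite-population factor: (N−n)/(N−1) = (35229−641)/(35229−1) = 0.9818.
SE(p̂) = √[p(1−p)/n · (N−n)/(N−1)] = √[0.1771/641 × 0.9818] = 0.01647.
E = z × SE = 1.64 × 0.01647 = 0.02701 ≈ 2.7 percentage points.

2.7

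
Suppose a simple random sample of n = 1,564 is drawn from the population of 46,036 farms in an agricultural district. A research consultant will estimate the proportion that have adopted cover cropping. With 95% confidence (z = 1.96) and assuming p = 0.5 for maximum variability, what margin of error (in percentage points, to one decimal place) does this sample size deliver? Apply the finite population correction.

2.4

Finite-population factor: (N−n)/(N−1) = (46036−1564)/(46036−1) = 0.9660.
SE(p̂) = √[p(1−p)/n · (N−n)/(N−1)] = √[0.2500/1564 × 0.9660] = 0.01243.
E = z × SE = 1.96 × 0.01243 = 0.02436 ≈ 2.4 percentage points.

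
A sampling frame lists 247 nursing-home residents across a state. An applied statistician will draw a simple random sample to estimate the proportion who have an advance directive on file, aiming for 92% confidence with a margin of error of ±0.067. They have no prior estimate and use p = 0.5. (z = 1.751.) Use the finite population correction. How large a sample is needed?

102

Unadjusted: n₀ = 1.751² × 0.50 × 0.50 / 0.067² ≈ 170.75, so n₀ = 171.
Finite population correction with N = 247: n = n₀ / (1 + (n₀−1)/N) = 171 / (1 + 170/247) = 171 / 1.6883 ≈ 101.29.
Rounding up, n = 102.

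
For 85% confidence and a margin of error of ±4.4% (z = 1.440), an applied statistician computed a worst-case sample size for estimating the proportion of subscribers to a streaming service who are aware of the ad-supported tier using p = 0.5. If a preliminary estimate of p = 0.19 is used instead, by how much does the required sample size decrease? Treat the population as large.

103

Conservative (p = 0.5): n = 1.440² × 0.25 / 0.044² ≈ 267.77 → 268.
Using p = 0.19: p(1−p) = 0.1539, so n = 1.440² × 0.1539 / 0.044² ≈ 164.84 → 165.
Reduction: 268 − 165 = 103.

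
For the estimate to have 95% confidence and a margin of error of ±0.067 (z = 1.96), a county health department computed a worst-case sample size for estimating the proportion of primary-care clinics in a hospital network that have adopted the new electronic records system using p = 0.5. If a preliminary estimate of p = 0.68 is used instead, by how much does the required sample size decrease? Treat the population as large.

Conservative (p = 0.5): n = 1.96² × 0.25 / 0.067² ≈ 213.95 → 214.
Using p = 0.68: p(1−p) = 0.2176, so n = 1.96² × 0.2176 / 0.067² ≈ 186.22 → 187.
Reduction: 214 − 187 = 27.

27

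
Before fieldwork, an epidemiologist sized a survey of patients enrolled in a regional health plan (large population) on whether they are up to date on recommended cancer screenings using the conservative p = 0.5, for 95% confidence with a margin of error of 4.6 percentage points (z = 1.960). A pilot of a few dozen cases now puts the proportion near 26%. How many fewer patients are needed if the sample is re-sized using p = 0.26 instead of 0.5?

104

Conservative (p = 0.5): n = 1.960² × 0.25 / 0.046² ≈ 453.88 → 454.
Using p = 0.26: p(1−p) = 0.1924, so n = 1.960² × 0.1924 / 0.046² ≈ 349.30 → 350.
Reduction: 454 − 350 = 104.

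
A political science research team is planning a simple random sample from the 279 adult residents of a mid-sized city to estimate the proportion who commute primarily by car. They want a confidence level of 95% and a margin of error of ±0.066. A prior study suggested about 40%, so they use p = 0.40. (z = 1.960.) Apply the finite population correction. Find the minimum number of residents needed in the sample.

121

Unadjusted: n₀ = 1.960² × 0.40 × 0.60 / 0.066² ≈ 211.66, so n₀ = 212.
Finite population correction with N = 279: n = n₀ / (1 + (n₀−1)/N) = 212 / (1 + 211/279) = 212 / 1.7563 ≈ 120.71.
Rounding up, n = 121.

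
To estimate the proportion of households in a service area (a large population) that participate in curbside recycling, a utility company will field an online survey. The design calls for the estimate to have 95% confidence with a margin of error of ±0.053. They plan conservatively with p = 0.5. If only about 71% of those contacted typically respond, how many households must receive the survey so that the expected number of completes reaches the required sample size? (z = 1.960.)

482

Completed interviews needed: n₀ = 1.960² × 0.2500 / 0.053² ≈ 341.90 → 342.
At a 71% response rate, contacts needed = 342 / 0.71 ≈ 481.69 → 482.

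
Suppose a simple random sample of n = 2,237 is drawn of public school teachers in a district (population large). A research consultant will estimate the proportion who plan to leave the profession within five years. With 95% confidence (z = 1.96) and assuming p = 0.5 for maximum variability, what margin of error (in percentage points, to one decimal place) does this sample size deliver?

2.1

SE(p̂) = √[p(1−p)/n] = √[0.2500/2237] = 0.01057.
E = z × SE = 1.96 × 0.01057 = 0.02072, or 2.1 percentage points.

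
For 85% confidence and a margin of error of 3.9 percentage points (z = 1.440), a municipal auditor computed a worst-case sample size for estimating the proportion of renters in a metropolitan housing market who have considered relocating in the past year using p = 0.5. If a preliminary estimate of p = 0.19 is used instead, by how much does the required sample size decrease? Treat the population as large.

Conservative (p = 0.5): n = 1.440² × 0.25 / 0.039² ≈ 340.83 → 341.
Using p = 0.19: p(1−p) = 0.1539, so n = 1.440² × 0.1539 / 0.039² ≈ 209.81 → 210.
Reduction: 341 − 210 = 131.

131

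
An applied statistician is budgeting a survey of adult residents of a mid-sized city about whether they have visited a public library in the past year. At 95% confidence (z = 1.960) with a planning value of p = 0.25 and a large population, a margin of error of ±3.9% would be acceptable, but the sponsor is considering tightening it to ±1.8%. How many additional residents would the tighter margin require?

At ±3.9%: n = 1.960² × 0.1875 / 0.039² ≈ 473.57 → 474.
At ±1.8%: n = 1.960² × 0.1875 / 0.018² ≈ 2223.15 → 2224.
Additional respondents: 2224 − 474 = 1750.

1750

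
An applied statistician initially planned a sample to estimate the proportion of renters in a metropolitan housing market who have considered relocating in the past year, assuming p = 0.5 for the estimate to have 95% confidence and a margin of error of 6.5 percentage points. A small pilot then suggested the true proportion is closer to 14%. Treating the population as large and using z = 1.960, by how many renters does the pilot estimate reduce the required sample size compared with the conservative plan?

Conservative (p = 0.5): n = 1.960² × 0.25 / 0.065² ≈ 227.31 → 228.
Using p = 0.14: p(1−p) = 0.1204, so n = 1.960² × 0.1204 / 0.065² ≈ 109.47 → 110.
Reduction: 228 − 110 = 118.

118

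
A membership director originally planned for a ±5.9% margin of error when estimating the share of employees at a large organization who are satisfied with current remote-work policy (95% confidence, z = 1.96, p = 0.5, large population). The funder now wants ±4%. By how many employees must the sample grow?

325

At ±5.9%: n = 1.96² × 0.2500 / 0.059² ≈ 275.90 → 276.
At ±4%: n = 1.96² × 0.2500 / 0.040² ≈ 600.25 → 601.
Additional respondents: 601 − 276 = 325.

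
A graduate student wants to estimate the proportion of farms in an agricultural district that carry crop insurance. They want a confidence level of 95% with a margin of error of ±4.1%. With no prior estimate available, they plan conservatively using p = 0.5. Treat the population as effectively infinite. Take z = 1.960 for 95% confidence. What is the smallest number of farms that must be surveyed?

With p = 0.5, p(1−p) = 0.25.
n = z²·p(1−p)/E² = 1.960² × 0.2500 / 0.041² = 3.8416 × 0.2500 / 0.001681 ≈ 571.33.
Rounding up gives n = 572.

572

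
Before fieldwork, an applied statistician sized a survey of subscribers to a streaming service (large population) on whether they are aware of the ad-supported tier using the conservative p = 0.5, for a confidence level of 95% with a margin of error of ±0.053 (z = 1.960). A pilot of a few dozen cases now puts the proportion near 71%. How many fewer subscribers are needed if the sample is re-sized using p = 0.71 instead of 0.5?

Conservative (p = 0.5): n = 1.960² × 0.25 / 0.053² ≈ 341.90 → 342.
Using p = 0.71: p(1−p) = 0.2059, so n = 1.960² × 0.2059 / 0.053² ≈ 281.59 → 282.
Reduction: 342 − 282 = 60.

60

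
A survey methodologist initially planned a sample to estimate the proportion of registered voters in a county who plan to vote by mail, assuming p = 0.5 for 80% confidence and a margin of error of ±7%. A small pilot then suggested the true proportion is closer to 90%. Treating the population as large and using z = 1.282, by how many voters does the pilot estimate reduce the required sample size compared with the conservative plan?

Conservative (p = 0.5): n = 1.282² × 0.25 / 0.070² ≈ 83.85 → 84.
Using p = 0.90: p(1−p) = 0.0900, so n = 1.282² × 0.0900 / 0.070² ≈ 30.19 → 31.
Reduction: 84 − 31 = 53.

53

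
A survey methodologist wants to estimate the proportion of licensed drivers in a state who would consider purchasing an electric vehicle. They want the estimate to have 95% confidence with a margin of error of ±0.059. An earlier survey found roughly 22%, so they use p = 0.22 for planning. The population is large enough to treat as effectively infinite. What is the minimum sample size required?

190

For 95% confidence, z = 1.960.
With p = 0.22, p(1−p) = 0.1716.
n = z²·p(1−p)/E² = 1.960² × 0.1716 / 0.059² = 3.8416 × 0.1716 / 0.003481 ≈ 189.38.
Rounding up gives n = 190.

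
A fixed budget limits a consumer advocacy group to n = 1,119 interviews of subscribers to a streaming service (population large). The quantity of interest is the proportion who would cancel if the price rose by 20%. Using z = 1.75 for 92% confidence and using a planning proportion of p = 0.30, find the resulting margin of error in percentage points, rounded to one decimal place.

SE(p̂) = √[p(1−p)/n] = √[0.2100/1119] = 0.01370.
E = z × SE = 1.75 × 0.01370 = 0.02397, or 2.4 percentage points.

2.4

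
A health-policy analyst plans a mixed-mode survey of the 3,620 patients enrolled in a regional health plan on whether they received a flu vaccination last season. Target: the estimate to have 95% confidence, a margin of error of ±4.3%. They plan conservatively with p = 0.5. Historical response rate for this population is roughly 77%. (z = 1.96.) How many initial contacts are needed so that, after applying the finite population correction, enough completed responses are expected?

Completed interviews needed (unadjusted): n₀ = 1.96² × 0.2500 / 0.043² ≈ 519.42 → 520.
FPC for N = 3,620: n = 520 / (1 + 519/3620) = 520 / 1.1434 ≈ 454.80 → 455.
At a 77% response rate, contacts needed = 455 / 0.77 ≈ 590.91 → 591.

591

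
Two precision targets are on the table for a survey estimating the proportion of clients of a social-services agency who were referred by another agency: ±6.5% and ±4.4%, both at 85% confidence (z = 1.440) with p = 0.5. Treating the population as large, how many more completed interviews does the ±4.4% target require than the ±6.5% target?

At ±6.5%: n = 1.440² × 0.2500 / 0.065² ≈ 122.70 → 123.
At ±4.4%: n = 1.440² × 0.2500 / 0.044² ≈ 267.77 → 268.
Additional respondents: 268 − 123 = 145.

145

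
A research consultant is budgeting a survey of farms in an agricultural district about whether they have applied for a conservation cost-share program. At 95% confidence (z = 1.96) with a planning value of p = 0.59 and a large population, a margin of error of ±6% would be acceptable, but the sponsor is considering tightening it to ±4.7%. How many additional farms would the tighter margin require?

162

At ±6%: n = 1.96² × 0.2419 / 0.060² ≈ 258.13 → 259.
At ±4.7%: n = 1.96² × 0.2419 / 0.047² ≈ 420.68 → 421.
Additional respondents: 421 − 259 = 162.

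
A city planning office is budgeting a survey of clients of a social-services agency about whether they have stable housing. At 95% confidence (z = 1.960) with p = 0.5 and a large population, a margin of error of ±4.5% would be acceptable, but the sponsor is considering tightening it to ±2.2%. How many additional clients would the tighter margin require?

At ±4.5%: n = 1.960² × 0.2500 / 0.045² ≈ 474.27 → 475.
At ±2.2%: n = 1.960² × 0.2500 / 0.022² ≈ 1984.30 → 1985.
Additional respondents: 1985 − 475 = 1510.

1510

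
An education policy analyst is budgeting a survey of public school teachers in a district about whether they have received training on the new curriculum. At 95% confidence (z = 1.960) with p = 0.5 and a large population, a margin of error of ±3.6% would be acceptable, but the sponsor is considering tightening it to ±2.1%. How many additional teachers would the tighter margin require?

At ±3.6%: n = 1.960² × 0.2500 / 0.036² ≈ 741.05 → 742.
At ±2.1%: n = 1.960² × 0.2500 / 0.021² ≈ 2177.78 → 2178.
Additional respondents: 2178 − 742 = 1436.

1436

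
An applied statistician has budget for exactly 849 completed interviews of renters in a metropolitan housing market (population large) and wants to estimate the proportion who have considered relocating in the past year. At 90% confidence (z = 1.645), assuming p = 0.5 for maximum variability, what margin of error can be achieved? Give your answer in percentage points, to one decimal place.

SE(p̂) = √[p(1−p)/n] = √[0.2500/849] = 0.01716.
E = z × SE = 1.645 × 0.01716 = 0.02823, or 2.8 percentage points.

2.8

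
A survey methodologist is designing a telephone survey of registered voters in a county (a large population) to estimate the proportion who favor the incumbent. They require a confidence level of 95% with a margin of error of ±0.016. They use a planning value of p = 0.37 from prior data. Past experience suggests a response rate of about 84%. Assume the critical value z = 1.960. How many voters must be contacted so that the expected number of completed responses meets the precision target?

Completed interviews needed: n₀ = 1.960² × 0.2331 / 0.016² ≈ 3497.96 → 3498.
At an 84% response rate, contacts needed = 3498 / 0.84 ≈ 4164.29 → 4165.

4165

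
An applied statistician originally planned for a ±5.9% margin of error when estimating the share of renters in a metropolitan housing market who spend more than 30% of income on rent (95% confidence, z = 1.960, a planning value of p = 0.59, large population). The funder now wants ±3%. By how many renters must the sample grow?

766

At ±5.9%: n = 1.960² × 0.2419 / 0.059² ≈ 266.96 → 267.
At ±3%: n = 1.960² × 0.2419 / 0.030² ≈ 1032.54 → 1033.
Additional respondents: 1033 − 267 = 766.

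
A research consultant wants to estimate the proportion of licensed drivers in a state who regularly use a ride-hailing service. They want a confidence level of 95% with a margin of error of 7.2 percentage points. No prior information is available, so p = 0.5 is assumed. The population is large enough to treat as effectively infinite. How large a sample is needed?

For 95% confidence, z = 1.96.
With p = 0.5, p(1−p) = 0.25.
n = z²·p(1−p)/E² = 1.96² × 0.2500 / 0.072² = 3.8416 × 0.2500 / 0.005184 ≈ 185.26.
Rounding up gives n = 186.

186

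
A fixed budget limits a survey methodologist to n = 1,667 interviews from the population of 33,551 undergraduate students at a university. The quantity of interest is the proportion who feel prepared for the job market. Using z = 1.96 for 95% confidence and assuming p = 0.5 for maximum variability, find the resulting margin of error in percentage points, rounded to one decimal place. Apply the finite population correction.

Finite-population factor: (N−n)/(N−1) = (33551−1667)/(33551−1) = 0.9503.
SE(p̂) = √[p(1−p)/n · (N−n)/(N−1)] = √[0.2500/1667 × 0.9503] = 0.01194.
E = z × SE = 1.96 × 0.01194 = 0.02340 ≈ 2.3 percentage points.

2.3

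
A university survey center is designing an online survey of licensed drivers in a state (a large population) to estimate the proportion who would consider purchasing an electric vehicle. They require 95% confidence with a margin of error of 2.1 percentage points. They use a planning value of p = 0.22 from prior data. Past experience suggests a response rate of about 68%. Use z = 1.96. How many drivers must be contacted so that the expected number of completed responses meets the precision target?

2199

Completed interviews needed: n₀ = 1.96² × 0.1716 / 0.021² ≈ 1494.83 → 1495.
At a 68% response rate, contacts needed = 1495 / 0.68 ≈ 2198.53 → 2199.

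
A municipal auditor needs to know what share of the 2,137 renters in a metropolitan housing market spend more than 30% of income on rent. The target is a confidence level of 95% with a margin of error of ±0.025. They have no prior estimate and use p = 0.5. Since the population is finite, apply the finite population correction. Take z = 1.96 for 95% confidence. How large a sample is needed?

Unadjusted: n₀ = 1.96² × 0.50 × 0.50 / 0.025² ≈ 1536.64, so n₀ = 1537.
Finite population correction with N = 2,137: n = n₀ / (1 + (n₀−1)/N) = 1537 / (1 + 1536/2137) = 1537 / 1.7188 ≈ 894.25.
Rounding up, n = 895.

895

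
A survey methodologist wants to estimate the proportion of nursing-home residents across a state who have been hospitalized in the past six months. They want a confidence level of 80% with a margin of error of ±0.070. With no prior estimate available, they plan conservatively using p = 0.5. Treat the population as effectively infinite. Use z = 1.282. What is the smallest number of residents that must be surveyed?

With p = 0.5, p(1−p) = 0.25.
n = z²·p(1−p)/E² = 1.282² × 0.2500 / 0.070² = 1.6435 × 0.2500 / 0.004900 ≈ 83.85.
Rounding up gives n = 84.

84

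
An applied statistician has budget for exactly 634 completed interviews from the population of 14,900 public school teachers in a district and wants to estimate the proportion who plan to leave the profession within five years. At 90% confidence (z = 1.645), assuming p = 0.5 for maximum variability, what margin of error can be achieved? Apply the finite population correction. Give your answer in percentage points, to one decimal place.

Finite-population factor: (N−n)/(N−1) = (14900−634)/(14900−1) = 0.9575.
SE(p̂) = √[p(1−p)/n · (N−n)/(N−1)] = √[0.2500/634 × 0.9575] = 0.01943.
E = z × SE = 1.645 × 0.01943 = 0.03196 ≈ 3.2 percentage points.

3.2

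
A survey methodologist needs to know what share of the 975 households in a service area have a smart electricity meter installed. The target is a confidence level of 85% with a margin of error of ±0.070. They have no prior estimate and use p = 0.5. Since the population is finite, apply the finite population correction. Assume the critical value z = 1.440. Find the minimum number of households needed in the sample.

96

Unadjusted: n₀ = 1.440² × 0.50 × 0.50 / 0.070² ≈ 105.80, so n₀ = 106.
Finite population correction with N = 975: n = n₀ / (1 + (n₀−1)/N) = 106 / (1 + 105/975) = 106 / 1.1077 ≈ 95.69.
Rounding up, n = 96.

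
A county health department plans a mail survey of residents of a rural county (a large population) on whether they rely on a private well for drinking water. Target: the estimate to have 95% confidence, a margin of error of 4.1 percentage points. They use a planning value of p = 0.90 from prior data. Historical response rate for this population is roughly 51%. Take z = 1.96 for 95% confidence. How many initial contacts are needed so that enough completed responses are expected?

Completed interviews needed: n₀ = 1.96² × 0.0900 / 0.041² ≈ 205.68 → 206.
At a 51% response rate, contacts needed = 206 / 0.51 ≈ 403.92 → 404.

404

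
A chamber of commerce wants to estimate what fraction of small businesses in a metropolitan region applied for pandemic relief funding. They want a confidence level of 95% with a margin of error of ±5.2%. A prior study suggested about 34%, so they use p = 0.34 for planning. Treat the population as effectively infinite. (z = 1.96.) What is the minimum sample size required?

With p = 0.34, p(1−p) = 0.2244.
n = z²·p(1−p)/E² = 1.96² × 0.2244 / 0.052² = 3.8416 × 0.2244 / 0.002704 ≈ 318.81.
Rounding up gives n = 319.

319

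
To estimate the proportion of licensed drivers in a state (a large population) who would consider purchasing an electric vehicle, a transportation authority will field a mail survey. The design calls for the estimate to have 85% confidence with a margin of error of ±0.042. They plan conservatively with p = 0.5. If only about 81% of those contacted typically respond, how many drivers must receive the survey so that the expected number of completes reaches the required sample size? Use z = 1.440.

Completed interviews needed: n₀ = 1.440² × 0.2500 / 0.042² ≈ 293.88 → 294.
At an 81% response rate, contacts needed = 294 / 0.81 ≈ 362.96 → 363.

363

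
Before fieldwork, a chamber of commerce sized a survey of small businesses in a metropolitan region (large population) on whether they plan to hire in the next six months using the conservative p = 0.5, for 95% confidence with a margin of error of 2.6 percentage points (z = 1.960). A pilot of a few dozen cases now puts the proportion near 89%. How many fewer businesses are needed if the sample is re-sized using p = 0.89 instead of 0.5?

Conservative (p = 0.5): n = 1.960² × 0.25 / 0.026² ≈ 1420.71 → 1421.
Using p = 0.89: p(1−p) = 0.0979, so n = 1.960² × 0.0979 / 0.026² ≈ 556.35 → 557.
Reduction: 1421 − 557 = 864.

864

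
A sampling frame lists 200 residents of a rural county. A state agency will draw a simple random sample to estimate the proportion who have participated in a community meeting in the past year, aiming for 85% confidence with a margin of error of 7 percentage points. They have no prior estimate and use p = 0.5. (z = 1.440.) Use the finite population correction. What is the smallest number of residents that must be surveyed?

Unadjusted: n₀ = 1.440² × 0.50 × 0.50 / 0.070² ≈ 105.80, so n₀ = 106.
Finite population correction with N = 200: n = n₀ / (1 + (n₀−1)/N) = 106 / (1 + 105/200) = 106 / 1.5250 ≈ 69.51.
Rounding up, n = 70.

70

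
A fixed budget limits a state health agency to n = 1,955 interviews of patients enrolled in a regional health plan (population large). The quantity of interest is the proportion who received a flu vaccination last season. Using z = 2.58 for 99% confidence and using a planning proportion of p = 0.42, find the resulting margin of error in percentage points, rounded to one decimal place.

2.9

SE(p̂) = √[p(1−p)/n] = √[0.2436/1955] = 0.01116.
E = z × SE = 2.58 × 0.01116 = 0.02880, or 2.9 percentage points.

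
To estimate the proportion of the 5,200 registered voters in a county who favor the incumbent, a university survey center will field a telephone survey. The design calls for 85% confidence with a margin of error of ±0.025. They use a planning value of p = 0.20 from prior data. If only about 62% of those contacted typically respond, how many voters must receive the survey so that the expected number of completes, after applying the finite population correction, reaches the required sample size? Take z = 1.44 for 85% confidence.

Completed interviews needed (unadjusted): n₀ = 1.44² × 0.1600 / 0.025² ≈ 530.84 → 531.
FPC for N = 5,200: n = 531 / (1 + 530/5200) = 531 / 1.1019 ≈ 481.88 → 482.
At a 62% response rate, contacts needed = 482 / 0.62 ≈ 777.42 → 778.

778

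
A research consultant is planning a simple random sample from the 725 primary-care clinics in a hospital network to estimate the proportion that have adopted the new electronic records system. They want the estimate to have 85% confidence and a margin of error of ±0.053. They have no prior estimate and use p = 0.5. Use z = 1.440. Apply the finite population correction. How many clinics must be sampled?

Unadjusted: n₀ = 1.440² × 0.50 × 0.50 / 0.053² ≈ 184.55, so n₀ = 185.
Finite population correction with N = 725: n = n₀ / (1 + (n₀−1)/N) = 185 / (1 + 184/725) = 185 / 1.2538 ≈ 147.55.
Rounding up, n = 148.

148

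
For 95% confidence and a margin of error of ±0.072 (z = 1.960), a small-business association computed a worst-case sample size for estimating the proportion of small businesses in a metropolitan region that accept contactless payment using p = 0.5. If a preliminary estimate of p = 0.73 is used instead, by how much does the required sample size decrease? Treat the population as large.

Conservative (p = 0.5): n = 1.960² × 0.25 / 0.072² ≈ 185.26 → 186.
Using p = 0.73: p(1−p) = 0.1971, so n = 1.960² × 0.1971 / 0.072² ≈ 146.06 → 147.
Reduction: 186 − 147 = 39.

39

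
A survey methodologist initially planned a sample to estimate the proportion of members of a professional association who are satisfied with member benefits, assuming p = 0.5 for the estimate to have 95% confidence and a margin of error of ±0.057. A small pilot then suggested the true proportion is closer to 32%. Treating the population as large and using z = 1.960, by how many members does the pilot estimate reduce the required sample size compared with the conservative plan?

38

Conservative (p = 0.5): n = 1.960² × 0.25 / 0.057² ≈ 295.60 → 296.
Using p = 0.32: p(1−p) = 0.2176, so n = 1.960² × 0.2176 / 0.057² ≈ 257.29 → 258.
Reduction: 296 − 258 = 38.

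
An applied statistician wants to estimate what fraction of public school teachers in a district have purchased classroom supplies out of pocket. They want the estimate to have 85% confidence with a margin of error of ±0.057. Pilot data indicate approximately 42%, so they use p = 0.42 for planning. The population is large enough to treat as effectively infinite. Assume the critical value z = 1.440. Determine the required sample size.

With p = 0.42, p(1−p) = 0.2436.
n = z²·p(1−p)/E² = 1.440² × 0.2436 / 0.057² = 2.0736 × 0.2436 / 0.003249 ≈ 155.47.
Rounding up gives n = 156.

156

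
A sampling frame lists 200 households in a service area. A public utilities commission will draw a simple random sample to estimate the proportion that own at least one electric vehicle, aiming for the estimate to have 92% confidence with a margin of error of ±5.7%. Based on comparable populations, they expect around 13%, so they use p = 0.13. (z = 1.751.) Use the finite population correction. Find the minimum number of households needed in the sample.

70

Unadjusted: n₀ = 1.751² × 0.13 × 0.87 / 0.057² ≈ 106.73, so n₀ = 107.
Finite population correction with N = 200: n = n₀ / (1 + (n₀−1)/N) = 107 / (1 + 106/200) = 107 / 1.5300 ≈ 69.93.
Rounding up, n = 70.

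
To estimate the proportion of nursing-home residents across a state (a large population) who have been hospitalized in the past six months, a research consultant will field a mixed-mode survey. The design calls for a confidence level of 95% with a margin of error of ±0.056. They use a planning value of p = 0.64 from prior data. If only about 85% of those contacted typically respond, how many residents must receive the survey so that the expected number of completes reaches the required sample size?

For 95% confidence, z = 1.960.
Completed interviews needed: n₀ = 1.960² × 0.2304 / 0.056² ≈ 282.24 → 283.
At an 85% response rate, contacts needed = 283 / 0.85 ≈ 332.94 → 333.

333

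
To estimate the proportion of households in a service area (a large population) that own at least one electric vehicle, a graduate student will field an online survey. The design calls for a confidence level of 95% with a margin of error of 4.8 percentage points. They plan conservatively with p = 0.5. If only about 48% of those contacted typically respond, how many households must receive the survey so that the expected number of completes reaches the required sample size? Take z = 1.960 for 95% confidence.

Completed interviews needed: n₀ = 1.960² × 0.2500 / 0.048² ≈ 416.84 → 417.
At a 48% response rate, contacts needed = 417 / 0.48 ≈ 868.75 → 869.

869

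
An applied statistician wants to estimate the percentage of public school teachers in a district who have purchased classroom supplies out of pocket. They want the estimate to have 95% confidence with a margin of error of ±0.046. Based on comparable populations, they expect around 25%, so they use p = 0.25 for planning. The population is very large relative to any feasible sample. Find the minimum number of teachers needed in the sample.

341

For 95% confidence, z = 1.960.
With p = 0.25, p(1−p) = 0.1875.
n = z²·p(1−p)/E² = 1.960² × 0.1875 / 0.046² = 3.8416 × 0.1875 / 0.002116 ≈ 340.41.
Rounding up gives n = 341.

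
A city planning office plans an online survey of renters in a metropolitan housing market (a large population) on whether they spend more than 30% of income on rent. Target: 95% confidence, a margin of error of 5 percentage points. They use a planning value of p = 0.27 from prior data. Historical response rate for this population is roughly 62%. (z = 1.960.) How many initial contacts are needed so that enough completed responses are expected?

Completed interviews needed: n₀ = 1.960² × 0.1971 / 0.050² ≈ 302.87 → 303.
At a 62% response rate, contacts needed = 303 / 0.62 ≈ 488.71 → 489.

489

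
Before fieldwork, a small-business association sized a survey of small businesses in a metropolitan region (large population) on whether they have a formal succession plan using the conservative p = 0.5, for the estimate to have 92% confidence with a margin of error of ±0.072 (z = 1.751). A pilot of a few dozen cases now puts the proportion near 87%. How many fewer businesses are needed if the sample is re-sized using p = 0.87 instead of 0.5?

Conservative (p = 0.5): n = 1.751² × 0.25 / 0.072² ≈ 147.86 → 148.
Using p = 0.87: p(1−p) = 0.1131, so n = 1.751² × 0.1131 / 0.072² ≈ 66.89 → 67.
Reduction: 148 − 67 = 81.

81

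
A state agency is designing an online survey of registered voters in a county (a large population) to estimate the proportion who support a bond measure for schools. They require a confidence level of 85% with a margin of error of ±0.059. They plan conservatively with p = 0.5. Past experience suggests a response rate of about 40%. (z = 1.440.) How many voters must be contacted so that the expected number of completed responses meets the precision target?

373

Completed interviews needed: n₀ = 1.440² × 0.2500 / 0.059² ≈ 148.92 → 149.
At a 40% response rate, contacts needed = 149 / 0.40 ≈ 372.50 → 373.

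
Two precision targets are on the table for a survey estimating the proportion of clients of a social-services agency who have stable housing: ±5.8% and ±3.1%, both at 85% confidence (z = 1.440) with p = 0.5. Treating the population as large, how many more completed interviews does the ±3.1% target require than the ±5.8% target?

At ±5.8%: n = 1.440² × 0.2500 / 0.058² ≈ 154.10 → 155.
At ±3.1%: n = 1.440² × 0.2500 / 0.031² ≈ 539.44 → 540.
Additional respondents: 540 − 155 = 385.

385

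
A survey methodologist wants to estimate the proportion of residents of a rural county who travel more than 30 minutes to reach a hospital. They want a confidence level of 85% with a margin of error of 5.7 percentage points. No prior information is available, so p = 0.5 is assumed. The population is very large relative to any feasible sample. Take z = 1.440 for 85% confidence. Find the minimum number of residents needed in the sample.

With p = 0.5, p(1−p) = 0.25.
n = z²·p(1−p)/E² = 1.440² × 0.2500 / 0.057² = 2.0736 × 0.2500 / 0.003249 ≈ 159.56.
Rounding up gives n = 160.

160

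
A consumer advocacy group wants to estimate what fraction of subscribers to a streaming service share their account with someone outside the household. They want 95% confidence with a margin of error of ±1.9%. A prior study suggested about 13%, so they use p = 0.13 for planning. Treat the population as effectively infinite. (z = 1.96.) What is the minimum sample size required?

1204

With p = 0.13, p(1−p) = 0.1131.
n = z²·p(1−p)/E² = 1.96² × 0.1131 / 0.019² = 3.8416 × 0.1131 / 0.000361 ≈ 1203.56.
Rounding up gives n = 1204.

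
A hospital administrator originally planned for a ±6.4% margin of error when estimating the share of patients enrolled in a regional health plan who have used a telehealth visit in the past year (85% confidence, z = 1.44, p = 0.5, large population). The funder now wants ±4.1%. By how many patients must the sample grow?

182

At ±6.4%: n = 1.44² × 0.2500 / 0.064² ≈ 126.56 → 127.
At ±4.1%: n = 1.44² × 0.2500 / 0.041² ≈ 308.39 → 309.
Additional respondents: 309 − 127 = 182.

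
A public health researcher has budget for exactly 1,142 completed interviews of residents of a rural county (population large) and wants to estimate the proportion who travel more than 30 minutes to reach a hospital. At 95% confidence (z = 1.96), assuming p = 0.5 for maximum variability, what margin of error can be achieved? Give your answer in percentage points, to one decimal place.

2.9

SE(p̂) = √[p(1−p)/n] = √[0.2500/1142] = 0.01480.
E = z × SE = 1.96 × 0.01480 = 0.02900, or 2.9 percentage points.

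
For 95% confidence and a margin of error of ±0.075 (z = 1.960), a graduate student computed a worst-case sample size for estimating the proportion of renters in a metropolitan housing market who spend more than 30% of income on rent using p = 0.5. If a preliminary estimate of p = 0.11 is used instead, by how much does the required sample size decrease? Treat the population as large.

104

Conservative (p = 0.5): n = 1.960² × 0.25 / 0.075² ≈ 170.74 → 171.
Using p = 0.11: p(1−p) = 0.0979, so n = 1.960² × 0.0979 / 0.075² ≈ 66.86 → 67.
Reduction: 171 − 67 = 104.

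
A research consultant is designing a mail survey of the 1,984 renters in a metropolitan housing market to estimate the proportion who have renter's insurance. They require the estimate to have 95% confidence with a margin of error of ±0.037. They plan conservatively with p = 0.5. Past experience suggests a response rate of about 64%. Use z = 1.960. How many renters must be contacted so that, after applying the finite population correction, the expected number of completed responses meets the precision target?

811

Completed interviews needed (unadjusted): n₀ = 1.960² × 0.2500 / 0.037² ≈ 701.53 → 702.
FPC for N = 1,984: n = 702 / (1 + 701/1984) = 702 / 1.3533 ≈ 518.72 → 519.
At a 64% response rate, contacts needed = 519 / 0.64 ≈ 810.94 → 811.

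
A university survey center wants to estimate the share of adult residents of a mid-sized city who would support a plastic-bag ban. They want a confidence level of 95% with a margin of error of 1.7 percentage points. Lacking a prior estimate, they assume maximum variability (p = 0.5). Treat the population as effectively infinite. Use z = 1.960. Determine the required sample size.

3324

With p = 0.5, p(1−p) = 0.25.
n = z²·p(1−p)/E² = 1.960² × 0.2500 / 0.017² = 3.8416 × 0.2500 / 0.000289 ≈ 3323.18.
Rounding up gives n = 3324.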